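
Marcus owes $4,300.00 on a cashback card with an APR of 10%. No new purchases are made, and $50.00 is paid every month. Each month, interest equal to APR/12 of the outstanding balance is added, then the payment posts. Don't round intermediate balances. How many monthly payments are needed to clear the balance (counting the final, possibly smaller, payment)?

Monthly rate r = 10%/12 = 0.833333% = 0.00833333.
Recurrence: B ← B·(1+r) − $50.00.
Month 1: interest $35.83; balance after payment $4,285.83.
Month 2: interest $35.72; balance after payment $4,271.55.
Closed form: n = −ln(1 − rB₀/P)/ln(1+r) = −ln(0.28333)/ln(1.00833) ≈ 151.965, so the balance reaches zero during payment 152.

152 payments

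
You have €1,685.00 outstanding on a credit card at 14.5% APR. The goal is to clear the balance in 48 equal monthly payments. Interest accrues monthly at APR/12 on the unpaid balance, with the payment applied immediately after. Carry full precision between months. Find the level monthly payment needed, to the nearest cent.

€46.47

Monthly rate r = 14.5%/12 = 1.20833% = 0.0120833.
Level-payment amortization: P = B₀·r / (1 − (1+r)^(−n)) = 1685.00·0.0120833 / (1 − 1.01208^(−48)).
Denominator 1 − (1+r)^(−48) = 0.438151932.
P = 20.3604 / 0.438151932 ≈ 46.47.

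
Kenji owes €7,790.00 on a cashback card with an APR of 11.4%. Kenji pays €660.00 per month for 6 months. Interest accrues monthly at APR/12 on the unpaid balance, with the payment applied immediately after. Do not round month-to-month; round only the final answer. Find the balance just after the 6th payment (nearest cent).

€4,189.46

Monthly rate r = 11.4%/12 = 0.95% = 0.0095.
Each month: B ← B·(1+r) − €660.00.
Month 1: interest €74.00; balance after payment €7,204.01.
Month 2: interest €68.44; balance after payment €6,612.44.
Month 3: interest €62.82; balance after payment €6,015.26.
Month 4: interest €57.14; balance after payment €5,412.41.
Month 5: interest €51.42; balance after payment €4,803.82.
Month 6: interest €45.64; balance after payment €4,189.46.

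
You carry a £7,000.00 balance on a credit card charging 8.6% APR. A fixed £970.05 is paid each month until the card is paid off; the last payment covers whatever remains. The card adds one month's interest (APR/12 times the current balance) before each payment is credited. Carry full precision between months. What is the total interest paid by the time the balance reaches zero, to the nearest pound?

£214

Monthly rate r = 8.6%/12 = 0.716667% = 0.00716667.
Payoff takes n = ⌈−ln(1 − rB₀/P)/ln(1+r)⌉ = ⌈7.436⌉ = 8 payments; the last is £423.72.
Total paid = 7·£970.05 + £423.72 = £7,214.07.
Total interest = total paid − principal = £7,214.07 − £7,000.00 = £214.07.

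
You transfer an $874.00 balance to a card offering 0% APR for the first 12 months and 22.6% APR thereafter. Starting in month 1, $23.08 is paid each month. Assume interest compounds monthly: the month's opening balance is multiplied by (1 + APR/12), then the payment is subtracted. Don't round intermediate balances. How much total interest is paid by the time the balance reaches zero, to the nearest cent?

Promo months 1–12 at r₀ = 0%/12 = 0; months 13+ at r₁ = 22.6%/12 = 0.0188333.
After month 12 (no interest yet): B = $874.00 − 12·$23.08 = $597.04.
Then at r₁ with $23.08/mo: n₂ = −ln(1 − r₁·B/P)/ln(1+r₁) ≈ 35.79 → 36 more payments.
Total paid = 47·$23.08 + $18.35 = $1,103.11; interest = $1,103.11 − $874.00 = $229.11.

$229.11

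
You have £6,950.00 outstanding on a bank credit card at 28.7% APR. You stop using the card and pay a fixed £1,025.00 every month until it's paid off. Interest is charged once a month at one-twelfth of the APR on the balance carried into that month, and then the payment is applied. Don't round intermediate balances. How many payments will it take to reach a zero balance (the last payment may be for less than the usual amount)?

8 months

Monthly rate r = 28.7%/12 = 2.39167% = 0.0239167.
Recurrence: B ← B·(1+r) − £1,025.00.
Month 1: interest £166.22; balance after payment £6,091.22.
Month 2: interest £145.68; balance after payment £5,211.90.
Closed form: n = −ln(1 − rB₀/P)/ln(1+r) = −ln(0.83783)/ln(1.02392) ≈ 7.486, so the balance reaches zero during payment 8.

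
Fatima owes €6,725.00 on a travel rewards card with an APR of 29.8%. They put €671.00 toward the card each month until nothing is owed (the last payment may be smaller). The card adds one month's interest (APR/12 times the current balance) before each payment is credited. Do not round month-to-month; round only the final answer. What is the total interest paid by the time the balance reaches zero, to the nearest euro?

€1,106

Monthly rate r = 29.8%/12 = 2.48333% = 0.0248333.
Payoff takes n = ⌈−ln(1 − rB₀/P)/ln(1+r)⌉ = ⌈11.667⌉ = 12 payments; the last is €449.65.
Total paid = 11·€671.00 + €449.65 = €7,830.65.
Total interest = total paid − principal = €7,830.65 − €6,725.00 = €1,105.65.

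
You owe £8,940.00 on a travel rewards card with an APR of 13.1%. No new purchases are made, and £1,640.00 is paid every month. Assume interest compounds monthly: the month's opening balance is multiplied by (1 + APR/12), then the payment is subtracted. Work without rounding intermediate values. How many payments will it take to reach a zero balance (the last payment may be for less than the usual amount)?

Monthly rate r = 13.1%/12 = 1.09167% = 0.0109167.
Recurrence: B ← B·(1+r) − £1,640.00.
Month 1: interest £97.59; balance after payment £7,397.59.
Month 2: interest £80.76; balance after payment £5,838.35.
Month 3: interest £63.74; balance after payment £4,262.09.
Month 4: interest £46.53; balance after payment £2,668.62.
Month 5: interest £29.13; balance after payment £1,057.75.
Month 6: interest £11.55; balance after payment £0.00.

6 payments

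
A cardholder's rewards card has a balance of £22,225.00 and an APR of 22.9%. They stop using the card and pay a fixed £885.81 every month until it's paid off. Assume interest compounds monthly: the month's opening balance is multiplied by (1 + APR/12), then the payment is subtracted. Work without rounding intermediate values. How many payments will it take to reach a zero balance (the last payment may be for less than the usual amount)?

35 payments

Monthly rate r = 22.9%/12 = 1.90833% = 0.0190833.
Recurrence: B ← B·(1+r) − £885.81.
Month 1: interest £424.13; balance after payment £21,763.32.
Month 2: interest £415.32; balance after payment £21,292.82.
Closed form: n = −ln(1 − rB₀/P)/ln(1+r) = −ln(0.5212)/ln(1.01908) ≈ 34.471, so the balance reaches zero during payment 35.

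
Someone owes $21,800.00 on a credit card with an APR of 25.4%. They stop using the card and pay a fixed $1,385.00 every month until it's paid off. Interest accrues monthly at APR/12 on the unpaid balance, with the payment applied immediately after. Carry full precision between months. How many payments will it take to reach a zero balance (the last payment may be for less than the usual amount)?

Monthly rate r = 25.4%/12 = 2.11667% = 0.0211667.
Recurrence: B ← B·(1+r) − $1,385.00.
Month 1: interest $461.43; balance after payment $20,876.43.
Month 2: interest $441.88; balance after payment $19,933.32.
Closed form: n = −ln(1 − rB₀/P)/ln(1+r) = −ln(0.66684)/ln(1.02117) ≈ 19.346, so the balance reaches zero during payment 20.

20 payments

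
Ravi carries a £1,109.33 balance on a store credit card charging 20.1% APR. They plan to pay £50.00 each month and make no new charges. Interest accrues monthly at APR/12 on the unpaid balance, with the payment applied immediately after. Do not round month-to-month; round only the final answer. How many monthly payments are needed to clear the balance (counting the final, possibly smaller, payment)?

Monthly rate r = 20.1%/12 = 1.675% = 0.01675.
Recurrence: B ← B·(1+r) − £50.00.
Month 1: interest £18.58; balance after payment £1,077.91.
Month 2: interest £18.06; balance after payment £1,045.97.
Closed form: n = −ln(1 − rB₀/P)/ln(1+r) = −ln(0.62837)/ln(1.01675) ≈ 27.970, so the balance reaches zero during payment 28.

28 months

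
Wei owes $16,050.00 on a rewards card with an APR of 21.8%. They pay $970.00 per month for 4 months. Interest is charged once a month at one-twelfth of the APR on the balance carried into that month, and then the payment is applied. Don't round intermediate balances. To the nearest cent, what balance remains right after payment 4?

$13,261.45

Monthly rate r = 21.8%/12 = 1.81667% = 0.0181667.
Each month: B ← B·(1+r) − $970.00.
Month 1: interest $291.58; balance after payment $15,371.58.
Month 2: interest $279.25; balance after payment $14,680.83.
Month 3: interest $266.70; balance after payment $13,977.53.
Month 4: interest $253.93; balance after payment $13,261.45.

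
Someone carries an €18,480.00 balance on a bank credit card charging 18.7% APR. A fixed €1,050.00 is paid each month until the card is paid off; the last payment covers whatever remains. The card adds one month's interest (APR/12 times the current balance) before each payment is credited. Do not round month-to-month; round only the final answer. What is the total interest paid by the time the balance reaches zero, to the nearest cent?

Monthly rate r = 18.7%/12 = 1.55833% = 0.0155833.
Payoff takes n = ⌈−ln(1 − rB₀/P)/ln(1+r)⌉ = ⌈20.731⌉ = 21 payments; the last is €769.54.
Total paid = 20·€1,050.00 + €769.54 = €21,769.54.
Total interest = total paid − principal = €21,769.54 − €18,480.00 = €3,289.54.

€3,289.54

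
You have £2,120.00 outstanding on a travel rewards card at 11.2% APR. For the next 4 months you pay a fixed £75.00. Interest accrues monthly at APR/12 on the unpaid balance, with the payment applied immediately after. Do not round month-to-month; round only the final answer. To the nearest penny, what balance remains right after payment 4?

Monthly rate r = 11.2%/12 = 0.933333% = 0.00933333.
Each month: B ← B·(1+r) − £75.00.
Month 1: interest £19.79; balance after payment £2,064.79.
Month 2: interest £19.27; balance after payment £2,009.06.
Month 3: interest £18.75; balance after payment £1,952.81.
Month 4: interest £18.23; balance after payment £1,896.04.

£1,896.04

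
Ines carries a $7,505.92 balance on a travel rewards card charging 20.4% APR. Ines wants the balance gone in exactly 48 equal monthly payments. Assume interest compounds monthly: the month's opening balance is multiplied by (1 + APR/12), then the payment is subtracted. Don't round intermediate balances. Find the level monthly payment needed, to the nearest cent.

$230.01

Monthly rate r = 20.4%/12 = 1.7% = 0.017.
Level-payment amortization: P = B₀·r / (1 − (1+r)^(−n)) = 7505.92·0.017 / (1 − 1.017^(−48)).
Denominator 1 − (1+r)^(−48) = 0.554759912.
P = 127.601 / 0.554759912 ≈ 230.01.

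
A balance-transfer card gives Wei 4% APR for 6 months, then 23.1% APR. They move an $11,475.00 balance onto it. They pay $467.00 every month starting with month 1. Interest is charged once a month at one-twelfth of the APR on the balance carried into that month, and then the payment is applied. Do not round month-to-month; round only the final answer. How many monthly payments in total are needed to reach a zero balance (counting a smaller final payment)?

30 months

Promo months 1–6 at r₀ = 4%/12 = 0.00333333; months 7+ at r₁ = 23.1%/12 = 0.01925.
After month 6: iterate B ← B·(1+r₀) − $467.00 for 6 months → $8,880.97.
Then at r₁ with $467.00/mo: n₂ = −ln(1 − r₁·B/P)/ln(1+r₁) ≈ 23.91 → 24 more payments.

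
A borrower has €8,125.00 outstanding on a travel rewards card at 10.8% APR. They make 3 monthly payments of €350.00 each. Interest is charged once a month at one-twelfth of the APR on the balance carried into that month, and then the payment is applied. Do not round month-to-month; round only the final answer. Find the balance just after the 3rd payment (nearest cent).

€7,286.88

Monthly rate r = 10.8%/12 = 0.9% = 0.009.
Each month: B ← B·(1+r) − €350.00.
Month 1: interest €73.13; balance after payment €7,848.12.
Month 2: interest €70.63; balance after payment €7,568.76.
Month 3: interest €68.12; balance after payment €7,286.88.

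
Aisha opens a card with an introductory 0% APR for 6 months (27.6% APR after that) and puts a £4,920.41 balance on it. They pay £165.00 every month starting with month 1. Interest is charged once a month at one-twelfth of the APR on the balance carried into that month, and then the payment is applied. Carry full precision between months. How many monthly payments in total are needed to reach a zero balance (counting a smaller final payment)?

41 payments

Promo months 1–6 at r₀ = 0%/12 = 0; months 7+ at r₁ = 27.6%/12 = 0.023.
After month 6 (no interest yet): B = £4,920.41 − 6·£165.00 = £3,930.41.
Then at r₁ with £165.00/mo: n₂ = −ln(1 − r₁·B/P)/ln(1+r₁) ≈ 34.91 → 35 more payments.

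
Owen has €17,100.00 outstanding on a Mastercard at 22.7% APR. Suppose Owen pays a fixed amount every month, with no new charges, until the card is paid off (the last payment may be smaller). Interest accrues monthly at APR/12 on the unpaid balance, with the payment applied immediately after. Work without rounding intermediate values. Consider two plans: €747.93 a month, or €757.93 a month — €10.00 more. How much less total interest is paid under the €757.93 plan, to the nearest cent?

Monthly rate r = 22.7%/12 = 1.89167% = 0.0189167.
At €747.93/mo: n = ⌈−ln(1 − rB₀/P)/ln(1+r)⌉ = 31 payments (last €173.03); total interest = total paid − €17,100.00 = €5,510.93.
At €757.93/mo: 30 payments (last €528.88); total interest €5,408.85.
Interest saved = €5,510.93 − €5,408.85 = €102.08.

€102.08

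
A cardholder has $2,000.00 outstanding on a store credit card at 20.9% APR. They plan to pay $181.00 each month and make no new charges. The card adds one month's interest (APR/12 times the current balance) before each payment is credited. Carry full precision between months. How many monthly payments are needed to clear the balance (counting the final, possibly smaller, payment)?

Monthly rate r = 20.9%/12 = 1.74167% = 0.0174167.
Recurrence: B ← B·(1+r) − $181.00.
Month 1: interest $34.83; balance after payment $1,853.83.
Month 2: interest $32.29; balance after payment $1,705.12.
Closed form: n = −ln(1 − rB₀/P)/ln(1+r) = −ln(0.80755)/ln(1.01742) ≈ 12.379, so the balance reaches zero during payment 13.

13 payments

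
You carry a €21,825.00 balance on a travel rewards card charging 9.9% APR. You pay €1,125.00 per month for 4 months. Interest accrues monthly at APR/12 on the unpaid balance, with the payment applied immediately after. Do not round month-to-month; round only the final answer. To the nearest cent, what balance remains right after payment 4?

Monthly rate r = 9.9%/12 = 0.825% = 0.00825.
Each month: B ← B·(1+r) − €1,125.00.
Month 1: interest €180.06; balance after payment €20,880.06.
Month 2: interest €172.26; balance after payment €19,927.32.
Month 3: interest €164.40; balance after payment €18,966.72.
Month 4: interest €156.48; balance after payment €17,998.19.

€17,998.19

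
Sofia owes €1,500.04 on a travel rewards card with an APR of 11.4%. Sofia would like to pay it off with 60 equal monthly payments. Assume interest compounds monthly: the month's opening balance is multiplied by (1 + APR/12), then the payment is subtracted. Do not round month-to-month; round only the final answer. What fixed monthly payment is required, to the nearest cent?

Monthly rate r = 11.4%/12 = 0.95% = 0.0095.
Level-payment amortization: P = B₀·r / (1 − (1+r)^(−n)) = 1500.04·0.0095 / (1 − 1.0095^(−60)).
Denominator 1 − (1+r)^(−60) = 0.432950981.
P = 14.2504 / 0.432950981 ≈ 32.91.

€32.91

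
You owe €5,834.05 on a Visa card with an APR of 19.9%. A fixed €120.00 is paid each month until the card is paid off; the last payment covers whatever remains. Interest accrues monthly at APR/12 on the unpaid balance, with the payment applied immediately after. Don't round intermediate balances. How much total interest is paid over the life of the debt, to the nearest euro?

Monthly rate r = 19.9%/12 = 1.65833% = 0.0165833.
Payoff takes n = ⌈−ln(1 − rB₀/P)/ln(1+r)⌉ = ⌈99.779⌉ = 100 payments; the last is €93.67.
Total paid = 99·€120.00 + €93.67 = €11,973.67.
Total interest = total paid − principal = €11,973.67 − €5,834.05 = €6,139.62.

€6,140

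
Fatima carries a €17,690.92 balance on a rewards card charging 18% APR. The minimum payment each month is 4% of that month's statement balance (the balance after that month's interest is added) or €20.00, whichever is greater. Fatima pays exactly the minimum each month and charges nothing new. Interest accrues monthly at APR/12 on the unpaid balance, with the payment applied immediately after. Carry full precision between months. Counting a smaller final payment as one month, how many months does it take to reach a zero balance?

170 months

Monthly rate r = 18%/12 = 1.5% = 0.015.
While 4% of the post-interest balance exceeds €20.00, each month B ← (B·(1+r))·(1 − 0.04), i.e. B shrinks by the factor (1+r)·0.96 = 0.9744.
This holds for months 1–139. Entering month 140 the balance is €481.10; 4% of the post-interest balance is now below €20.00, so the flat €20.00 minimum applies from here.
From month 140 a fixed €20.00 at rate r clears €481.10 in 31 more payments. Total: 139 + 31 = 170 months.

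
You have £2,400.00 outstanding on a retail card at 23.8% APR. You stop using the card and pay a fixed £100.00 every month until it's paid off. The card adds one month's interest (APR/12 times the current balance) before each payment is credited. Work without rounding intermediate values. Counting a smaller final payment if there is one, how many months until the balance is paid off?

Monthly rate r = 23.8%/12 = 1.98333% = 0.0198333.
Recurrence: B ← B·(1+r) − £100.00.
Month 1: interest £47.60; balance after payment £2,347.60.
Month 2: interest £46.56; balance after payment £2,294.16.
Closed form: n = −ln(1 − rB₀/P)/ln(1+r) = −ln(0.524)/ln(1.01983) ≈ 32.907, so the balance reaches zero during payment 33.

33 months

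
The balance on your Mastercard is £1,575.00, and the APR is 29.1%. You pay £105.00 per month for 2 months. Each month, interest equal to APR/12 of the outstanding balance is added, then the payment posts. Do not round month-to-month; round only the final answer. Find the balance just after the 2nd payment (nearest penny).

£1,439.77

Monthly rate r = 29.1%/12 = 2.425% = 0.02425.
Each month: B ← B·(1+r) − £105.00.
Month 1: interest £38.19; balance after payment £1,508.19.
Month 2: interest £36.57; balance after payment £1,439.77.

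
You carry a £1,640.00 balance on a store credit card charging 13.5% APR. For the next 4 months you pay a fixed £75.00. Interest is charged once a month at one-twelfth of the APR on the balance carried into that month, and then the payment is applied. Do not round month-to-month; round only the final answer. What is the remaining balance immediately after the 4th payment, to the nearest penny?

£1,409.95

Monthly rate r = 13.5%/12 = 1.125% = 0.01125.
Each month: B ← B·(1+r) − £75.00.
Month 1: interest £18.45; balance after payment £1,583.45.
Month 2: interest £17.81; balance after payment £1,526.26.
Month 3: interest £17.17; balance after payment £1,468.43.
Month 4: interest £16.52; balance after payment £1,409.95.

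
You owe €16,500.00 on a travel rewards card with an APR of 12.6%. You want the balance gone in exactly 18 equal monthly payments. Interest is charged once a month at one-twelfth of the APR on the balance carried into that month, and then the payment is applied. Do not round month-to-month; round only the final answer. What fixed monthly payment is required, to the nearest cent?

Monthly rate r = 12.6%/12 = 1.05% = 0.0105.
Level-payment amortization: P = B₀·r / (1 − (1+r)^(−n)) = 16500.00·0.0105 / (1 − 1.0105^(−18)).
Denominator 1 − (1+r)^(−18) = 0.171397425.
P = 173.25 / 0.171397425 ≈ 1010.81.

€1,010.81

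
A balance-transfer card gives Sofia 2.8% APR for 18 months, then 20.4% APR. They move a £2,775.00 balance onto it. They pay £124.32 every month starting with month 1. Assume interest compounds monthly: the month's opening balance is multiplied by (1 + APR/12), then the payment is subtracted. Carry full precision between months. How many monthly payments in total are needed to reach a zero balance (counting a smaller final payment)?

24 months

Promo months 1–18 at r₀ = 2.8%/12 = 0.00233333; months 19+ at r₁ = 20.4%/12 = 0.017.
After month 18: iterate B ← B·(1+r₀) − £124.32 for 18 months → £611.19.
Then at r₁ with £124.32/mo: n₂ = −ln(1 − r₁·B/P)/ln(1+r₁) ≈ 5.18 → 6 more payments.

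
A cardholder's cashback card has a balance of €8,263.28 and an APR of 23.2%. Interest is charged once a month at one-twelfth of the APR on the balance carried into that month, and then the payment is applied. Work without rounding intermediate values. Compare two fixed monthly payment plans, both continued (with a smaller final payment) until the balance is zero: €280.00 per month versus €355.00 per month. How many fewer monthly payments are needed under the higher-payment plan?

Monthly rate r = 23.2%/12 = 1.93333% = 0.0193333.
At €280.00/mo: n = ⌈−ln(1 − rB₀/P)/ln(1+r)⌉ = 45 payments (last €40.17); total interest = total paid − €8,263.28 = €4,096.89.
At €355.00/mo: 32 payments (last €79.53); total interest €2,821.25.
Payments saved = 45 − 32 = 13.

13 fewer payments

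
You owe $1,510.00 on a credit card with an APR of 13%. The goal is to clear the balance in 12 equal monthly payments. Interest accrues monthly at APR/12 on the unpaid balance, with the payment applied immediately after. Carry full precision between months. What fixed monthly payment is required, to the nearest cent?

$134.87

Monthly rate r = 13%/12 = 1.08333% = 0.0108333.
Level-payment amortization: P = B₀·r / (1 − (1+r)^(−n)) = 1510.00·0.0108333 / (1 − 1.01083^(−12)).
Denominator 1 − (1+r)^(−12) = 0.121290459.
P = 16.3583 / 0.121290459 ≈ 134.87.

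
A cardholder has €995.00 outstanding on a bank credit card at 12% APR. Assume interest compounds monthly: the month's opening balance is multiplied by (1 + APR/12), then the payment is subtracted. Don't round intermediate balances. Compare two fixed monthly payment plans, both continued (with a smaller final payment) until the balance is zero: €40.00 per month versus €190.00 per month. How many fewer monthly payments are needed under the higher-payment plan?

23 fewer payments

Monthly rate r = 12%/12 = 1% = 0.01.
At €40.00/mo: n = ⌈−ln(1 − rB₀/P)/ln(1+r)⌉ = 29 payments (last €29.82); total interest = total paid − €995.00 = €154.82.
At €190.00/mo: 6 payments (last €77.33); total interest €32.33.
Payments saved = 29 − 6 = 23.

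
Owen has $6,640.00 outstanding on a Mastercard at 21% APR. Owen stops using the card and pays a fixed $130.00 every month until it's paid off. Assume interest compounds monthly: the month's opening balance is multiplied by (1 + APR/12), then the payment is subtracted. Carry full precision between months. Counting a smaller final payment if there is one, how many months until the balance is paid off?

130 months

Monthly rate r = 21%/12 = 1.75% = 0.0175.
Recurrence: B ← B·(1+r) − $130.00.
Month 1: interest $116.20; balance after payment $6,626.20.
Month 2: interest $115.96; balance after payment $6,612.16.
Closed form: n = −ln(1 − rB₀/P)/ln(1+r) = −ln(0.10615)/ln(1.0175) ≈ 129.282, so the balance reaches zero during payment 130.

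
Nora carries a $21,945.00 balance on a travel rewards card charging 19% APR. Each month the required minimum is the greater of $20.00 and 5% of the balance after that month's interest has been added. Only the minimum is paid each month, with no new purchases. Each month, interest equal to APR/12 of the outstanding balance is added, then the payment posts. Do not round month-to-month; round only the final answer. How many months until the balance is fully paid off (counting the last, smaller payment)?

Monthly rate r = 19%/12 = 1.58333% = 0.0158333.
While 5% of the post-interest balance exceeds $20.00, each month B ← (B·(1+r))·(1 − 0.05), i.e. B shrinks by the factor (1+r)·0.95 = 0.96504.
This holds for months 1–113. Entering month 114 the balance is $393.59; 5% of the post-interest balance is now below $20.00, so the flat $20.00 minimum applies from here.
From month 114 a fixed $20.00 at rate r clears $393.59 in 24 more payments. Total: 113 + 24 = 137 months.

137 months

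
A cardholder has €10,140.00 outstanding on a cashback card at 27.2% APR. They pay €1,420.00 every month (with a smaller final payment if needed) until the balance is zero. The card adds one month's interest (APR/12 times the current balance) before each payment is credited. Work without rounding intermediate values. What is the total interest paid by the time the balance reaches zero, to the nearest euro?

Monthly rate r = 27.2%/12 = 2.26667% = 0.0226667.
Payoff takes n = ⌈−ln(1 − rB₀/P)/ln(1+r)⌉ = ⌈7.878⌉ = 8 payments; the last is €1,248.13.
Total paid = 7·€1,420.00 + €1,248.13 = €11,188.13.
Total interest = total paid − principal = €11,188.13 − €10,140.00 = €1,048.13.

€1,048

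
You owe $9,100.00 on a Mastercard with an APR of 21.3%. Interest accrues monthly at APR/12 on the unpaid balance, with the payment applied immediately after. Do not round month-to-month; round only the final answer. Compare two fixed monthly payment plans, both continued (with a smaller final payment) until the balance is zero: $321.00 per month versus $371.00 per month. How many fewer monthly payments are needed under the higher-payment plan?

Monthly rate r = 21.3%/12 = 1.775% = 0.01775.
At $321.00/mo: n = ⌈−ln(1 − rB₀/P)/ln(1+r)⌉ = 40 payments (last $244.55); total interest = total paid − $9,100.00 = $3,663.55.
At $371.00/mo: 33 payments (last $181.73); total interest $2,953.73.
Payments saved = 40 − 33 = 7.

7 fewer payments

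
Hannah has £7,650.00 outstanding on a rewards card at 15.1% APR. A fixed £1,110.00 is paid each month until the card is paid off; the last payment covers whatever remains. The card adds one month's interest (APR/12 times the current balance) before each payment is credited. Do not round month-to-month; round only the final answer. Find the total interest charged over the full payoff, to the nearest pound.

Monthly rate r = 15.1%/12 = 1.25833% = 0.0125833.
Payoff takes n = ⌈−ln(1 − rB₀/P)/ln(1+r)⌉ = ⌈7.254⌉ = 8 payments; the last is £283.79.
Total paid = 7·£1,110.00 + £283.79 = £8,053.79.
Total interest = total paid − principal = £8,053.79 − £7,650.00 = £403.79.

£404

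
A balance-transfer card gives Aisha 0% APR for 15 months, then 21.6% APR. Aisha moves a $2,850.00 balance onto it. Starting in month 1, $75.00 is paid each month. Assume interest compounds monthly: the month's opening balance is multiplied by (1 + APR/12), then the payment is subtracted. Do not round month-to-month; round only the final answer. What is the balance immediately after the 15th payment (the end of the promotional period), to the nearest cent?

Promo months 1–15 at r₀ = 0%/12 = 0; months 16+ at r₁ = 21.6%/12 = 0.018.
After month 15 (no interest yet): B = $2,850.00 − 15·$75.00 = $1,725.00.

$1,725.00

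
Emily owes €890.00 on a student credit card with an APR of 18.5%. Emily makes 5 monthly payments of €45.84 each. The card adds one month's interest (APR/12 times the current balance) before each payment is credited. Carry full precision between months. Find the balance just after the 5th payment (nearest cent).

Monthly rate r = 18.5%/12 = 1.54167% = 0.0154167.
Each month: B ← B·(1+r) − €45.84.
Month 1: interest €13.72; balance after payment €857.88.
Month 2: interest €13.23; balance after payment €825.27.
Month 3: interest €12.72; balance after payment €792.15.
Month 4: interest €12.21; balance after payment €758.52.
Month 5: interest €11.69; balance after payment €724.38.

€724.38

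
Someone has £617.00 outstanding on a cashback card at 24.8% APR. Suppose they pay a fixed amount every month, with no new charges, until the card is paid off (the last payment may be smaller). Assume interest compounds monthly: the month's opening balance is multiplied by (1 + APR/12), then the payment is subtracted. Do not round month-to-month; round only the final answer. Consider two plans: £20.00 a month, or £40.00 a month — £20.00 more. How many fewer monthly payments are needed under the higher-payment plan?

Monthly rate r = 24.8%/12 = 2.06667% = 0.0206667.
At £20.00/mo: n = ⌈−ln(1 − rB₀/P)/ln(1+r)⌉ = 50 payments (last £12.34); total interest = total paid − £617.00 = £375.34.
At £40.00/mo: 19 payments (last £30.71); total interest £133.71.
Payments saved = 50 − 19 = 31.

31 fewer payments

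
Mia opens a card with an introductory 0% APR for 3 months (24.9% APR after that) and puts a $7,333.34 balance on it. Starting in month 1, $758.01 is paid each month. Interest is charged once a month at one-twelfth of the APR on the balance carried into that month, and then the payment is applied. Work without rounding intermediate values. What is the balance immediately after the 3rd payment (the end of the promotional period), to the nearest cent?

$5,059.31

Promo months 1–3 at r₀ = 0%/12 = 0; months 4+ at r₁ = 24.9%/12 = 0.02075.
After month 3 (no interest yet): B = $7,333.34 − 3·$758.01 = $5,059.31.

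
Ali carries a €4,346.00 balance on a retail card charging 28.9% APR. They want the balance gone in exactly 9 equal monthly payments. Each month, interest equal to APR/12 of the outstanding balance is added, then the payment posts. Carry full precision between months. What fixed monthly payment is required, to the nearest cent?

Monthly rate r = 28.9%/12 = 2.40833% = 0.0240833.
Level-payment amortization: P = B₀·r / (1 − (1+r)^(−n)) = 4346.00·0.0240833 / (1 − 1.02408^(−9)).
Denominator 1 − (1+r)^(−9) = 0.192797838.
P = 104.666 / 0.192797838 ≈ 542.88.

€542.88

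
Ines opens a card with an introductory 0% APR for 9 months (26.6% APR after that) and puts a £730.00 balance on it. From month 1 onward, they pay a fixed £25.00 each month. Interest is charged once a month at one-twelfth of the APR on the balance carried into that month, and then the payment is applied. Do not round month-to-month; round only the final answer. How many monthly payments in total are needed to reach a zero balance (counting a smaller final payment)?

Promo months 1–9 at r₀ = 0%/12 = 0; months 10+ at r₁ = 26.6%/12 = 0.0221667.
After month 9 (no interest yet): B = £730.00 − 9·£25.00 = £505.00.
Then at r₁ with £25.00/mo: n₂ = −ln(1 − r₁·B/P)/ln(1+r₁) ≈ 27.08 → 28 more payments.

37 payments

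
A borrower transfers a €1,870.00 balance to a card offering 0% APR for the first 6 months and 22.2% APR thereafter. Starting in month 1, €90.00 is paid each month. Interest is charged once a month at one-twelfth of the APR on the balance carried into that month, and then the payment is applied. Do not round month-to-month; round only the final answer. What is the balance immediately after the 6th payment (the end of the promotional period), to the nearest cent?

Promo months 1–6 at r₀ = 0%/12 = 0; months 7+ at r₁ = 22.2%/12 = 0.0185.
After month 6 (no interest yet): B = €1,870.00 − 6·€90.00 = €1,330.00.

€1,330.00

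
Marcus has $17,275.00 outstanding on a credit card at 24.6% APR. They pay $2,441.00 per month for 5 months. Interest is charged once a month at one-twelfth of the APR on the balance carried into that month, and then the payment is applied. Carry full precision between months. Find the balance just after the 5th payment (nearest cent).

$6,404.02

Monthly rate r = 24.6%/12 = 2.05% = 0.0205.
Each month: B ← B·(1+r) − $2,441.00.
Month 1: interest $354.14; balance after payment $15,188.14.
Month 2: interest $311.36; balance after payment $13,058.49.
Month 3: interest $267.70; balance after payment $10,885.19.
Month 4: interest $223.15; balance after payment $8,667.34.
Month 5: interest $177.68; balance after payment $6,404.02.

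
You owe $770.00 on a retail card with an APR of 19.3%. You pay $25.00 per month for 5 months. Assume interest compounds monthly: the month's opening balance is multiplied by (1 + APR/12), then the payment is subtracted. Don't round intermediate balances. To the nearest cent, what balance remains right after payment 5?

Monthly rate r = 19.3%/12 = 1.60833% = 0.0160833.
Each month: B ← B·(1+r) − $25.00.
Month 1: interest $12.38; balance after payment $757.38.
Month 2: interest $12.18; balance after payment $744.57.
Month 3: interest $11.98; balance after payment $731.54.
Month 4: interest $11.77; balance after payment $718.31.
Month 5: interest $11.55; balance after payment $704.86.

$704.86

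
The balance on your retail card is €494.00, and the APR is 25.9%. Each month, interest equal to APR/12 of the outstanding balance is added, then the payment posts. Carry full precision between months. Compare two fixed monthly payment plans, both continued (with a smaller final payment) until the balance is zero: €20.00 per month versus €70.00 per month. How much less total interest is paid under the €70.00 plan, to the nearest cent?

€171.57

Monthly rate r = 25.9%/12 = 2.15833% = 0.0215833.
At €20.00/mo: n = ⌈−ln(1 − rB₀/P)/ln(1+r)⌉ = 36 payments (last €13.42); total interest = total paid − €494.00 = €219.42.
At €70.00/mo: 8 payments (last €51.85); total interest €47.85.
Interest saved = €219.42 − €47.85 = €171.57.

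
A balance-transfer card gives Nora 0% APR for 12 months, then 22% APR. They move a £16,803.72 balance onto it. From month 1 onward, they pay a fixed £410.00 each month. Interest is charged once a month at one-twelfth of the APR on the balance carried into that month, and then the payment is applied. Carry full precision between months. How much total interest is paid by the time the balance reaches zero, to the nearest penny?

Promo months 1–12 at r₀ = 0%/12 = 0; months 13+ at r₁ = 22%/12 = 0.0183333.
After month 12 (no interest yet): B = £16,803.72 − 12·£410.00 = £11,883.72.
Then at r₁ with £410.00/mo: n₂ = −ln(1 − r₁·B/P)/ln(1+r₁) ≈ 41.72 → 42 more payments.
Total paid = 53·£410.00 + £296.75 = £22,026.75; interest = £22,026.75 − £16,803.72 = £5,223.03.

£5,223.03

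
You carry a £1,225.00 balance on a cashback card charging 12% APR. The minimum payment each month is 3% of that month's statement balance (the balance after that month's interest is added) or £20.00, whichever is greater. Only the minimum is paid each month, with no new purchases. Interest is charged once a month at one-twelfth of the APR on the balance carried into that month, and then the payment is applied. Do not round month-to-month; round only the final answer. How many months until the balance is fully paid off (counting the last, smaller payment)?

71 months

Monthly rate r = 12%/12 = 1% = 0.01.
While 3% of the post-interest balance exceeds £20.00, each month B ← (B·(1+r))·(1 − 0.03), i.e. B shrinks by the factor (1+r)·0.97 = 0.9797.
This holds for months 1–31. Entering month 32 the balance is £648.67; 3% of the post-interest balance is now below £20.00, so the flat £20.00 minimum applies from here.
From month 32 a fixed £20.00 at rate r clears £648.67 in 40 more payments. Total: 31 + 40 = 71 months.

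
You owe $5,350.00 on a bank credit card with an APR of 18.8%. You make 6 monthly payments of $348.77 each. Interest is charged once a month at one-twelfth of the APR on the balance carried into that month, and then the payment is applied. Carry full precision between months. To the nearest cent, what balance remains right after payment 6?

$3,696.70

Monthly rate r = 18.8%/12 = 1.56667% = 0.0156667.
Each month: B ← B·(1+r) − $348.77.
Month 1: interest $83.82; balance after payment $5,085.05.
Month 2: interest $79.67; balance after payment $4,815.94.
Month 3: interest $75.45; balance after payment $4,542.62.
Month 4: interest $71.17; balance after payment $4,265.02.
Month 5: interest $66.82; balance after payment $3,983.07.
Month 6: interest $62.40; balance after payment $3,696.70.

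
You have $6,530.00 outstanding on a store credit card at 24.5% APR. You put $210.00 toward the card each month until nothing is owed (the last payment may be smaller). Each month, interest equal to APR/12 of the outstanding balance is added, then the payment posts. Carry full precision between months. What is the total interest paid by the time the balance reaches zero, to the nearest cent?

$3,938.33

Monthly rate r = 24.5%/12 = 2.04167% = 0.0204167.
Payoff takes n = ⌈−ln(1 − rB₀/P)/ln(1+r)⌉ = ⌈49.848⌉ = 50 payments; the last is $178.33.
Total paid = 49·$210.00 + $178.33 = $10,468.33.
Total interest = total paid − principal = $10,468.33 − $6,530.00 = $3,938.33.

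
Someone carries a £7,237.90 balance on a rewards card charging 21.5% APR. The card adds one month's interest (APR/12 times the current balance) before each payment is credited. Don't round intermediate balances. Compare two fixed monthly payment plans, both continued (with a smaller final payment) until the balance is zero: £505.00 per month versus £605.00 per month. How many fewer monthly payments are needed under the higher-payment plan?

3 fewer payments

Monthly rate r = 21.5%/12 = 1.79167% = 0.0179167.
At £505.00/mo: n = ⌈−ln(1 − rB₀/P)/ln(1+r)⌉ = 17 payments (last £360.60); total interest = total paid − £7,237.90 = £1,202.70.
At £605.00/mo: 14 payments (last £355.06); total interest £982.16.
Payments saved = 17 − 14 = 3.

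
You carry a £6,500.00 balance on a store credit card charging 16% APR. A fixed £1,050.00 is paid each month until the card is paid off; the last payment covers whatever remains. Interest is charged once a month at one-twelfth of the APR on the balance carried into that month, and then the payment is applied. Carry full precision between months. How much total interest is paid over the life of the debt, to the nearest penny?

Monthly rate r = 16%/12 = 1.33333% = 0.0133333.
Payoff takes n = ⌈−ln(1 − rB₀/P)/ln(1+r)⌉ = ⌈6.504⌉ = 7 payments; the last is £530.86.
Total paid = 6·£1,050.00 + £530.86 = £6,830.86.
Total interest = total paid − principal = £6,830.86 − £6,500.00 = £330.86.

£330.86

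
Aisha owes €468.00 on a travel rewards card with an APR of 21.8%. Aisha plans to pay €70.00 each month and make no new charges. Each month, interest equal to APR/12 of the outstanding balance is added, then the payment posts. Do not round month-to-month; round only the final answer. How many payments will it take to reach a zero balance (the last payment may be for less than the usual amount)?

Monthly rate r = 21.8%/12 = 1.81667% = 0.0181667.
Recurrence: B ← B·(1+r) − €70.00.
Month 1: interest €8.50; balance after payment €406.50.
Month 2: interest €7.38; balance after payment €343.89.
Closed form: n = −ln(1 − rB₀/P)/ln(1+r) = −ln(0.87854)/ln(1.01817) ≈ 7.192, so the balance reaches zero during payment 8.

8 months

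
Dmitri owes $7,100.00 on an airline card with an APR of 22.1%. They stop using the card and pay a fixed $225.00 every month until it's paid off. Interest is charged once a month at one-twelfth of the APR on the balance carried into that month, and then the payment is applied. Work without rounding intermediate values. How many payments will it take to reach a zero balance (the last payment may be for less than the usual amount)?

48 months

Monthly rate r = 22.1%/12 = 1.84167% = 0.0184167.
Recurrence: B ← B·(1+r) − $225.00.
Month 1: interest $130.76; balance after payment $7,005.76.
Month 2: interest $129.02; balance after payment $6,909.78.
Closed form: n = −ln(1 − rB₀/P)/ln(1+r) = −ln(0.41885)/ln(1.01842) ≈ 47.687, so the balance reaches zero during payment 48.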